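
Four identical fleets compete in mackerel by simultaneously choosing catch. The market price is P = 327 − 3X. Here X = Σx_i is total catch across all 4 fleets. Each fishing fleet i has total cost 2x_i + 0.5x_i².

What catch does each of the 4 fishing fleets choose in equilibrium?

20.3125

A representative fishing fleet's profit is π_i = x_i(327 − 3X) − 2x_i − 0.5x_i², with X = x_i + Σ_{j≠i} x_j.
First-order condition: 325 − 7x_i − 3Σ_{j≠i} x_j = 0.
With identical fishing fleets, set every x_j = x: then 325 − 7x − 9x = 0, i.e. x = 325/16 = 20.3125.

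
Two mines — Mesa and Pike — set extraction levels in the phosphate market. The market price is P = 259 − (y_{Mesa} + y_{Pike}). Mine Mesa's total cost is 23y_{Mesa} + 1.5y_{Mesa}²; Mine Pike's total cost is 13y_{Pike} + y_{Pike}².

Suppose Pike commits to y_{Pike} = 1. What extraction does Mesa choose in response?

47

Mine Mesa's profit: π = y_{Mesa}(259 − (y_{Mesa} + y_{Pike})) − 23y_{Mesa} − 1.5y_{Mesa}².
∂π/∂y_{Mesa} = 236 − 5y_{Mesa} − y_{Pike} = 0, so y_{Mesa} = 47.2 − 0.2y_{Pike}.
At y_{Pike} = 1: y_{Mesa} = 47.2 − 0.2·1 = 47.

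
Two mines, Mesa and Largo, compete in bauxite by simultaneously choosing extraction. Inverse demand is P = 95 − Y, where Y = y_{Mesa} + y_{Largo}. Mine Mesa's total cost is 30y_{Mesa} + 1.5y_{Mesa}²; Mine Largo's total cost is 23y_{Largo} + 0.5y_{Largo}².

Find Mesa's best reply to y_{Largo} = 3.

12.4

Mine Mesa's profit: π = y_{Mesa}(95 − (y_{Mesa} + y_{Largo})) − 30y_{Mesa} − 1.5y_{Mesa}².
∂π/∂y_{Mesa} = 65 − 5y_{Mesa} − y_{Largo} = 0, so y_{Mesa} = 13 − 0.2y_{Largo}.
At y_{Largo} = 3: y_{Mesa} = 13 − 0.2·3 = 12.4.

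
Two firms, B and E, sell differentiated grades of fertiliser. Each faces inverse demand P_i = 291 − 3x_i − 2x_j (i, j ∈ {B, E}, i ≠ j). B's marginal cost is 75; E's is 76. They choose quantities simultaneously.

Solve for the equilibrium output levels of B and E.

27.0625, 26.8125

Firm B's profit: π = x_B(291 − 3x_B − 2x_E) − 75x_B.
∂π/∂x_B = 216 − 6x_B − 2x_E = 0 ⇒ x_B = 36 − (1/3)x_E.
Similarly x_E = 215/6 − (1/3)x_B.
Plugging x_E into B's best response: x_B = 36 − (1/3)(215/6 − (1/3)x_B) ⇒ (8/9)x_B = 433/18, so x_B = 27.0625.
Then x_E = 215/6 − (1/3)·27.0625 = 26.8125.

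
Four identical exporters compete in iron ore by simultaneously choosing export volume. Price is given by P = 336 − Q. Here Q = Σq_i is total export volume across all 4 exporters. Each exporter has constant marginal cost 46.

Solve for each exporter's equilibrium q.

A representative exporter's profit is π_i = q_i(336 − Q) − 46q_i, with Q = q_i + Σ_{j≠i} q_j.
First-order condition: 290 − 2q_i − Σ_{j≠i} q_j = 0.
With identical exporters, set every q_j = q: then 290 − 2q − 3q = 0, i.e. q = 290/5 = 58.

58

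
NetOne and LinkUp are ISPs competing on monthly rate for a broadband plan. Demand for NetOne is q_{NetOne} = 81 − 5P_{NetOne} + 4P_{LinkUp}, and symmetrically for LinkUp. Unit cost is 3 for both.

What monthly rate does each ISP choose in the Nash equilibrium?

16

NetOne's profit: π = (P_{NetOne} − 3)(81 − 5P_{NetOne} + 4P_{LinkUp}).
∂π/∂P_{NetOne} = 96 − 10P_{NetOne} + 4P_{LinkUp} = 0 ⇒ P_{NetOne} = 9.6 + 0.4P_{LinkUp}.
The game is symmetric, so in equilibrium P_{LinkUp} = P_{NetOne}: the reaction function gives 0.6P_{NetOne} = 9.6, hence P_{NetOne} = 16.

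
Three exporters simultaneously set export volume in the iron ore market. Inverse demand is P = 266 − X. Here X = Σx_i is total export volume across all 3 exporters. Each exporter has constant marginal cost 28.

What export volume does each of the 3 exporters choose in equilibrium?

59.5

A representative exporter's profit is π_i = x_i(266 − X) − 28x_i, with X = x_i + Σ_{j≠i} x_j.
First-order condition: 238 − 2x_i − Σ_{j≠i} x_j = 0.
Imposing symmetry (x_j = x for all j) turns Σ_{j≠i} x_j into 2x, so 238 = 4x and x = 59.5.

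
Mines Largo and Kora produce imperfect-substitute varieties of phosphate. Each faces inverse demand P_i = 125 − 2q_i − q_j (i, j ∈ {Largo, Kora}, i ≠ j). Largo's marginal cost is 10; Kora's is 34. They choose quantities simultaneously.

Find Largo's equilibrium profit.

1210.32

Mine Largo's profit: π = q_{Largo}(125 − 2q_{Largo} − q_{Kora}) − 10q_{Largo}.
∂π/∂q_{Largo} = 115 − 4q_{Largo} − q_{Kora} = 0 ⇒ q_{Largo} = 28.75 − 0.25q_{Kora}.
Similarly q_{Kora} = 22.75 − 0.25q_{Largo}.
Solving the two reaction functions simultaneously: (1 − (−0.25)(−0.25))q_{Largo} = 28.75 − 0.25·22.75, so 0.9375q_{Largo} = 23.0625 and q_{Largo} = 24.6.
Then q_{Kora} = 22.75 − 0.25·24.6 = 16.6.
P_{Largo} = 125 − 2·24.6 − 16.6 = 59.2.
Profit = (59.2 − 10)·24.6 = 1210.32.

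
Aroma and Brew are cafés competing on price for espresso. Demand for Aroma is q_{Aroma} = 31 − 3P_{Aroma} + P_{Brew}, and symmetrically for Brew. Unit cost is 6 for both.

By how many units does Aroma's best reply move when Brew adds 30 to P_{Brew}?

5

Aroma's profit: π = (P_{Aroma} − 6)(31 − 3P_{Aroma} + P_{Brew}).
∂π/∂P_{Aroma} = 49 − 6P_{Aroma} + P_{Brew} = 0 ⇒ P_{Aroma} = 49/6 + (1/6)P_{Brew}.
The reaction-function slope is 1/6, so a 30-unit rise in P_{Brew} moves P_{Aroma} by 1/6 × 30 = 5. Aroma's best response rises — the actions are strategic complements.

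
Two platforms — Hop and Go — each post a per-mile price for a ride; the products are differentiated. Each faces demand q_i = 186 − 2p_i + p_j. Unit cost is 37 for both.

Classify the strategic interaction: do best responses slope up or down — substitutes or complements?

Hop's profit: π = (p_{Hop} − 37)(186 − 2p_{Hop} + p_{Go}).
∂π/∂p_{Hop} = 260 − 4p_{Hop} + p_{Go} = 0 ⇒ p_{Hop} = 65 + 0.25p_{Go}.
The best-response slope dp_{Hop}/dp_{Go} = 0.25 > 0: the reaction function is upward-sloping, so the choices are strategic complements.

strategic complements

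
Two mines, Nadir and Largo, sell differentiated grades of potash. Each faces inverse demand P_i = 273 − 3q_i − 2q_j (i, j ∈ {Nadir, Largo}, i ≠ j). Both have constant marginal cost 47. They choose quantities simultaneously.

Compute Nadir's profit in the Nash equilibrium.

Mine Nadir's profit: π = q_{Nadir}(273 − 3q_{Nadir} − 2q_{Largo}) − 47q_{Nadir}.
∂π/∂q_{Nadir} = 226 − 6q_{Nadir} − 2q_{Largo} = 0 ⇒ q_{Nadir} = 113/3 − (1/3)q_{Largo}.
The game is symmetric, so in equilibrium q_{Largo} = q_{Nadir}: the reaction function gives (4/3)q_{Nadir} = 113/3, hence q_{Nadir} = 28.25.
P_{Nadir} = 273 − 3·28.25 − 2·28.25 = 131.75.
Profit = (131.75 − 47)·28.25 = 2394.1875.

2394.1875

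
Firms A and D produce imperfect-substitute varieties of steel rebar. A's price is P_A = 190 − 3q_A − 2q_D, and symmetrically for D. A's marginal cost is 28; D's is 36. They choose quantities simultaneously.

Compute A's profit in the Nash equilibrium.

Firm A's profit: π = q_A(190 − 3q_A − 2q_D) − 28q_A.
∂π/∂q_A = 162 − 6q_A − 2q_D = 0 ⇒ q_A = 27 − (1/3)q_D.
Similarly q_D = 77/3 − (1/3)q_A.
Solving the two reaction functions simultaneously: (1 − (−1/3)(−1/3))q_A = 27 − (1/3)·(77/3), so (8/9)q_A = 166/9 and q_A = 20.75.
Then q_D = 77/3 − (1/3)·20.75 = 18.75.
P_A = 190 − 3·20.75 − 2·18.75 = 90.25.
Profit = (90.25 − 28)·20.75 = 1291.6875.

1291.6875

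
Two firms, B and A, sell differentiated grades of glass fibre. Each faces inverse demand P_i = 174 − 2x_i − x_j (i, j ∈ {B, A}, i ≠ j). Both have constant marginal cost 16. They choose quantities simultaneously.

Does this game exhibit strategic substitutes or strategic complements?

strategic substitutes

Firm B's profit: π = x_B(174 − 2x_B − x_A) − 16x_B.
∂π/∂x_B = 158 − 4x_B − x_A = 0 ⇒ x_B = 39.5 − 0.25x_A.
The best-response slope dx_B/dx_A = −0.25 < 0: the reaction function is downward-sloping, so the choices are strategic substitutes.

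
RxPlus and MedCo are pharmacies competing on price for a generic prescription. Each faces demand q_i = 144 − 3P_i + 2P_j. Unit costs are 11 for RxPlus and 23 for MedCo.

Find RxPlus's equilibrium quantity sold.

106.5

RxPlus's profit: π = (P_{RxPlus} − 11)(144 − 3P_{RxPlus} + 2P_{MedCo}).
∂π/∂P_{RxPlus} = 177 − 6P_{RxPlus} + 2P_{MedCo} = 0 ⇒ P_{RxPlus} = 29.5 + (1/3)P_{MedCo}.
Similarly P_{MedCo} = 35.5 + (1/3)P_{RxPlus}.
Solving the two reaction functions simultaneously: (1 − (1/3)(1/3))P_{RxPlus} = 29.5 + (1/3)·35.5, so (8/9)P_{RxPlus} = 124/3 and P_{RxPlus} = 46.5.
Then P_{MedCo} = 35.5 + (1/3)·46.5 = 51.
q_{RxPlus} = 144 − 3·46.5 + 2·51 = 106.5.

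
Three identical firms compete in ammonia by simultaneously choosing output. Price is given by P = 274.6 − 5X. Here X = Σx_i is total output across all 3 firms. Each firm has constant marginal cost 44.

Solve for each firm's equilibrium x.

A representative firm's profit is π_i = x_i(274.6 − 5X) − 44x_i, with X = x_i + Σ_{j≠i} x_j.
First-order condition: 230.6 − 10x_i − 5Σ_{j≠i} x_j = 0.
With identical firms, set every x_j = x: then 230.6 − 10x − 10x = 0, i.e. x = 230.6/20 = 11.53.

11.53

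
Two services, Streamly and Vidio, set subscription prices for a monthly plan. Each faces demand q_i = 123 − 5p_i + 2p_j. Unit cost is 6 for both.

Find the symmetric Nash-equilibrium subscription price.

19.125

Streamly's profit: π = (p_{Streamly} − 6)(123 − 5p_{Streamly} + 2p_{Vidio}).
∂π/∂p_{Streamly} = 153 − 10p_{Streamly} + 2p_{Vidio} = 0 ⇒ p_{Streamly} = 15.3 + 0.2p_{Vidio}.
Setting p_{Streamly} = p_{Vidio} in the reaction function: p_{Streamly} = 15.3 + 0.2p_{Streamly}, so p_{Streamly} = 15.3 / 0.8 = 19.125.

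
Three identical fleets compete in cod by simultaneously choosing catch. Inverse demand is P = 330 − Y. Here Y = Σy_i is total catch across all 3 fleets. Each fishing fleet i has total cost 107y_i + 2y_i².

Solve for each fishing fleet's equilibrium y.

27.875

A representative fishing fleet's profit is π_i = y_i(330 − Y) − 107y_i − 2y_i², with Y = y_i + Σ_{j≠i} y_j.
First-order condition: 223 − 6y_i − Σ_{j≠i} y_j = 0.
With identical fishing fleets, set every y_j = y: then 223 − 6y − 2y = 0, i.e. y = 223/8 = 27.875.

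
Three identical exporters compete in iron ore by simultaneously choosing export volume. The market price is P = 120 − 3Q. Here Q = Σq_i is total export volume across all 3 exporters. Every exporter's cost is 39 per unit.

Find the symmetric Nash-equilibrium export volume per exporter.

6.75

A representative exporter's profit is π_i = q_i(120 − 3Q) − 39q_i, with Q = q_i + Σ_{j≠i} q_j.
First-order condition: 81 − 6q_i − 3Σ_{j≠i} q_j = 0.
Imposing symmetry (q_j = q for all j) turns Σ_{j≠i} q_j into 2q, so 81 = 12q and q = 6.75.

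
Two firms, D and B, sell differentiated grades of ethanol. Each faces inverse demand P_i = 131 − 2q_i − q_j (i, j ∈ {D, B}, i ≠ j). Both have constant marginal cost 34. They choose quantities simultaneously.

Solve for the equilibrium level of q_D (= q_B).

Firm D's profit: π = q_D(131 − 2q_D − q_B) − 34q_D.
∂π/∂q_D = 97 − 4q_D − q_B = 0 ⇒ q_D = 24.25 − 0.25q_B.
The game is symmetric, so in equilibrium q_B = q_D: the reaction function gives 1.25q_D = 24.25, hence q_D = 19.4.

19.4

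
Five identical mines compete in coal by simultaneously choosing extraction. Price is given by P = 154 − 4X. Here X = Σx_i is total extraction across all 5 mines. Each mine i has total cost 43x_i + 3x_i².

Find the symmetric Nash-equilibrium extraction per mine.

3.7

A representative mine's profit is π_i = x_i(154 − 4X) − 43x_i − 3x_i², with X = x_i + Σ_{j≠i} x_j.
First-order condition: 111 − 14x_i − 4Σ_{j≠i} x_j = 0.
With identical mines, set every x_j = x: then 111 − 14x − 16x = 0, i.e. x = 111/30 = 3.7.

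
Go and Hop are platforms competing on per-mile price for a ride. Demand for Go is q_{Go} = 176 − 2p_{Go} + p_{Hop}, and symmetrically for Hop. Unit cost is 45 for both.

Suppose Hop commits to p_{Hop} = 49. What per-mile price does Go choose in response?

Go's profit: π = (p_{Go} − 45)(176 − 2p_{Go} + p_{Hop}).
∂π/∂p_{Go} = 266 − 4p_{Go} + p_{Hop} = 0 ⇒ p_{Go} = 66.5 + 0.25p_{Hop}.
At p_{Hop} = 49: p_{Go} = 66.5 + 0.25·49 = 78.75.

78.75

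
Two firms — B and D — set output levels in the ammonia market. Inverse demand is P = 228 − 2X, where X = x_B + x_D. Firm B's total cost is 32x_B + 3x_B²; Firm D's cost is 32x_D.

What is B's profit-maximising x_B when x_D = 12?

Firm B's profit: π = x_B(228 − 2(x_B + x_D)) − 32x_B − 3x_B².
∂π/∂x_B = 196 − 10x_B − 2x_D = 0, so x_B = 19.6 − 0.2x_D.
At x_D = 12: x_B = 19.6 − 0.2·12 = 17.2.

17.2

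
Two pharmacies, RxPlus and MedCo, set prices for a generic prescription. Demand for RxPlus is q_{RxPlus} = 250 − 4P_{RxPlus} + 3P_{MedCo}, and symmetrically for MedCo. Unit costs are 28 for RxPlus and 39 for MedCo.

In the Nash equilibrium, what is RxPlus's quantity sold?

RxPlus's profit: π = (P_{RxPlus} − 28)(250 − 4P_{RxPlus} + 3P_{MedCo}).
∂π/∂P_{RxPlus} = 362 − 8P_{RxPlus} + 3P_{MedCo} = 0 ⇒ P_{RxPlus} = 45.25 + 0.375P_{MedCo}.
Similarly P_{MedCo} = 50.75 + 0.375P_{RxPlus}.
Plugging P_{MedCo} into RxPlus's best response: P_{RxPlus} = 45.25 + 0.375(50.75 + 0.375P_{RxPlus}) ⇒ (55/64)P_{RxPlus} = 2057/32, so P_{RxPlus} = 74.8.
Then P_{MedCo} = 50.75 + 0.375·74.8 = 78.8.
q_{RxPlus} = 250 − 4·74.8 + 3·78.8 = 187.2.

187.2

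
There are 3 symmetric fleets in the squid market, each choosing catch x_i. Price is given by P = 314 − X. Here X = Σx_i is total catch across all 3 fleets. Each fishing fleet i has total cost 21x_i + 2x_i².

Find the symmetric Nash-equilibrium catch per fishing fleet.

36.625

A representative fishing fleet's profit is π_i = x_i(314 − X) − 21x_i − 2x_i², with X = x_i + Σ_{j≠i} x_j.
First-order condition: 293 − 6x_i − Σ_{j≠i} x_j = 0.
In a symmetric equilibrium every fishing fleet chooses the same x, so Σ_{j≠i} x_j = 2x. The condition becomes 293 − 8x = 0, giving x = 293/8 = 36.625.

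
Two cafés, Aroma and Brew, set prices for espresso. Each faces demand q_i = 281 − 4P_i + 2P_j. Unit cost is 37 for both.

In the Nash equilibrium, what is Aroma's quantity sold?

138

Aroma's profit: π = (P_{Aroma} − 37)(281 − 4P_{Aroma} + 2P_{Brew}).
∂π/∂P_{Aroma} = 429 − 8P_{Aroma} + 2P_{Brew} = 0 ⇒ P_{Aroma} = 53.625 + 0.25P_{Brew}.
By symmetry P_{Brew} = P_{Aroma}; substituting into the reaction function, 0.75P_{Aroma} = 53.625 and P_{Aroma} = 71.5.
q_{Aroma} = 281 − 4·71.5 + 2·71.5 = 138.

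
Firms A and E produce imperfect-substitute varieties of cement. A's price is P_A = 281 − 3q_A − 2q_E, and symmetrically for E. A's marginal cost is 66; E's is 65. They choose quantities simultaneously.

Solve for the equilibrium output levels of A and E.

Firm A's profit: π = q_A(281 − 3q_A − 2q_E) − 66q_A.
∂π/∂q_A = 215 − 6q_A − 2q_E = 0 ⇒ q_A = 215/6 − (1/3)q_E.
Similarly q_E = 36 − (1/3)q_A.
Plugging q_E into A's best response: q_A = 215/6 − (1/3)(36 − (1/3)q_A) ⇒ (8/9)q_A = 143/6, so q_A = 26.8125.
Then q_E = 36 − (1/3)·26.8125 = 27.0625.

26.8125, 27.0625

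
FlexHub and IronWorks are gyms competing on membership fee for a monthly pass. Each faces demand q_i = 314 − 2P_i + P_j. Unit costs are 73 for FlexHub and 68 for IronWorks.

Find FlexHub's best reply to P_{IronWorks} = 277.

184.25

FlexHub's profit: π = (P_{FlexHub} − 73)(314 − 2P_{FlexHub} + P_{IronWorks}).
∂π/∂P_{FlexHub} = 460 − 4P_{FlexHub} + P_{IronWorks} = 0 ⇒ P_{FlexHub} = 115 + 0.25P_{IronWorks}.
At P_{IronWorks} = 277: P_{FlexHub} = 115 + 0.25·277 = 184.25.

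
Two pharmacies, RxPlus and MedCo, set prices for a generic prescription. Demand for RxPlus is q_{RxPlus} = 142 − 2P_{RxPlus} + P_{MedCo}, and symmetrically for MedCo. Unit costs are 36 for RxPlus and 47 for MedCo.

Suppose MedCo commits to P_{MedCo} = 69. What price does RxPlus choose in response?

RxPlus's profit: π = (P_{RxPlus} − 36)(142 − 2P_{RxPlus} + P_{MedCo}).
∂π/∂P_{RxPlus} = 214 − 4P_{RxPlus} + P_{MedCo} = 0 ⇒ P_{RxPlus} = 53.5 + 0.25P_{MedCo}.
At P_{MedCo} = 69: P_{RxPlus} = 53.5 + 0.25·69 = 70.75.

70.75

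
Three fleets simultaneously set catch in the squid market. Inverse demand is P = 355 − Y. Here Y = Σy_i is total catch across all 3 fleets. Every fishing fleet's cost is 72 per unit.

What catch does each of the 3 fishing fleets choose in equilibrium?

A representative fishing fleet's profit is π_i = y_i(355 − Y) − 72y_i, with Y = y_i + Σ_{j≠i} y_j.
First-order condition: 283 − 2y_i − Σ_{j≠i} y_j = 0.
With identical fishing fleets, set every y_j = y: then 283 − 2y − 2y = 0, i.e. y = 283/4 = 70.75.

70.75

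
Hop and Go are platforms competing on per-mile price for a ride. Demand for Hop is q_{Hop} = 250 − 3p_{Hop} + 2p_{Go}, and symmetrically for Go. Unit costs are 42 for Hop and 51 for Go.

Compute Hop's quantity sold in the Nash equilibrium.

161.0625

Hop's profit: π = (p_{Hop} − 42)(250 − 3p_{Hop} + 2p_{Go}).
∂π/∂p_{Hop} = 376 − 6p_{Hop} + 2p_{Go} = 0 ⇒ p_{Hop} = 188/3 + (1/3)p_{Go}.
Similarly p_{Go} = 403/6 + (1/3)p_{Hop}.
Solving the two reaction functions simultaneously: (1 − (1/3)(1/3))p_{Hop} = 188/3 + (1/3)·(403/6), so (8/9)p_{Hop} = 1531/18 and p_{Hop} = 95.6875.
Then p_{Go} = 403/6 + (1/3)·95.6875 = 99.0625.
q_{Hop} = 250 − 3·95.6875 + 2·99.0625 = 161.0625.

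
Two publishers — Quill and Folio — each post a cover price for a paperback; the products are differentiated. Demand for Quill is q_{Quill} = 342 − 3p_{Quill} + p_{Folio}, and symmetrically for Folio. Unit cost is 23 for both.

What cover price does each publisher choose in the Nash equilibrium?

82.2

Quill's profit: π = (p_{Quill} − 23)(342 − 3p_{Quill} + p_{Folio}).
∂π/∂p_{Quill} = 411 − 6p_{Quill} + p_{Folio} = 0 ⇒ p_{Quill} = 68.5 + (1/6)p_{Folio}.
By symmetry p_{Folio} = p_{Quill}; substituting into the reaction function, (5/6)p_{Quill} = 68.5 and p_{Quill} = 82.2.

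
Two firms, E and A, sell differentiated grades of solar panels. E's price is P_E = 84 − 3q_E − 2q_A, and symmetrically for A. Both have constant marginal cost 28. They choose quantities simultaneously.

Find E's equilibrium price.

49

Firm E's profit: π = q_E(84 − 3q_E − 2q_A) − 28q_E.
∂π/∂q_E = 56 − 6q_E − 2q_A = 0 ⇒ q_E = 28/3 − (1/3)q_A.
Setting q_E = q_A in the reaction function: q_E = 28/3 − (1/3)q_E, so q_E = (28/3) / (4/3) = 7.
P_E = 84 − 3·7 − 2·7 = 49.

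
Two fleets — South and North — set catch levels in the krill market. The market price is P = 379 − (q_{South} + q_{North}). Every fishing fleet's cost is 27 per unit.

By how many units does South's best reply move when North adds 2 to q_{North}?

-1

Fishing fleet South's profit: π = q_{South}(379 − (q_{South} + q_{North})) − 27q_{South}.
∂π/∂q_{South} = 352 − 2q_{South} − q_{North} = 0, so q_{South} = 176 − 0.5q_{North}.
The reaction-function slope is −0.5, so a 2-unit rise in q_{North} moves q_{South} by −0.5 × 2 = −1. South's best response falls — the actions are strategic substitutes.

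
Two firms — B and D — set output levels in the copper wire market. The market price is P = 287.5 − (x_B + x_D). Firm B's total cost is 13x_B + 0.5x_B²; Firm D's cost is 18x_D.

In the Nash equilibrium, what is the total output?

Firm B's profit: π = x_B(287.5 − (x_B + x_D)) − 13x_B − 0.5x_B².
∂π/∂x_B = 274.5 − 3x_B − x_D = 0, so x_B = 91.5 − (1/3)x_D.
For D: ∂π/∂x_D = 269.5 − 2x_D − x_B = 0 ⇒ x_D = 134.75 − 0.5x_B.
Plugging x_D into B's best response: x_B = 91.5 − (1/3)(134.75 − 0.5x_B) ⇒ (5/6)x_B = 559/12, so x_B = 55.9.
Then x_D = 134.75 − 0.5·55.9 = 106.8.
Total output: 55.9 + 106.8 = 162.7.

162.7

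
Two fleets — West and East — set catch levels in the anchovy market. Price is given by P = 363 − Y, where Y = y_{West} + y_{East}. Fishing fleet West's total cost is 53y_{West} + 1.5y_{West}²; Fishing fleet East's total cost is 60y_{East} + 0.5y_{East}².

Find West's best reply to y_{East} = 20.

Fishing fleet West's profit: π = y_{West}(363 − (y_{West} + y_{East})) − 53y_{West} − 1.5y_{West}².
∂π/∂y_{West} = 310 − 5y_{West} − y_{East} = 0, so y_{West} = 62 − 0.2y_{East}.
At y_{East} = 20: y_{West} = 62 − 0.2·20 = 58.

58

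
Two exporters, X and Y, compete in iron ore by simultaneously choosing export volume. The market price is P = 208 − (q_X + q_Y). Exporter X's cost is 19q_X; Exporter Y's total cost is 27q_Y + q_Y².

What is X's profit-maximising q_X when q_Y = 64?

Exporter X's profit: π = q_X(208 − (q_X + q_Y)) − 19q_X.
∂π/∂q_X = 189 − 2q_X − q_Y = 0, so q_X = 94.5 − 0.5q_Y.
At q_Y = 64: q_X = 94.5 − 0.5·64 = 62.5.

62.5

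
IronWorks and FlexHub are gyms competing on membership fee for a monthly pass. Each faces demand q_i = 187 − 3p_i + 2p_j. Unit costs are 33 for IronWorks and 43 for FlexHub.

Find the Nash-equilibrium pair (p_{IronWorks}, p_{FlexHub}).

IronWorks's profit: π = (p_{IronWorks} − 33)(187 − 3p_{IronWorks} + 2p_{FlexHub}).
∂π/∂p_{IronWorks} = 286 − 6p_{IronWorks} + 2p_{FlexHub} = 0 ⇒ p_{IronWorks} = 143/3 + (1/3)p_{FlexHub}.
Similarly p_{FlexHub} = 158/3 + (1/3)p_{IronWorks}.
Plugging p_{FlexHub} into IronWorks's best response: p_{IronWorks} = 143/3 + (1/3)(158/3 + (1/3)p_{IronWorks}) ⇒ (8/9)p_{IronWorks} = 587/9, so p_{IronWorks} = 73.375.
Then p_{FlexHub} = 158/3 + (1/3)·73.375 = 77.125.

73.375, 77.125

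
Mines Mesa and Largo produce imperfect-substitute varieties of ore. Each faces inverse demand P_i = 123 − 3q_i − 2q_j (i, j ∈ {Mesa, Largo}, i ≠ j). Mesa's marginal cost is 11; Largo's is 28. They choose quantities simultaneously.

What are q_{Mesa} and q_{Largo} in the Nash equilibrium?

Mine Mesa's profit: π = q_{Mesa}(123 − 3q_{Mesa} − 2q_{Largo}) − 11q_{Mesa}.
∂π/∂q_{Mesa} = 112 − 6q_{Mesa} − 2q_{Largo} = 0 ⇒ q_{Mesa} = 56/3 − (1/3)q_{Largo}.
Similarly q_{Largo} = 95/6 − (1/3)q_{Mesa}.
Solving the two reaction functions simultaneously: (1 − (−1/3)(−1/3))q_{Mesa} = 56/3 − (1/3)·(95/6), so (8/9)q_{Mesa} = 241/18 and q_{Mesa} = 15.0625.
Then q_{Largo} = 95/6 − (1/3)·15.0625 = 10.8125.

15.0625, 10.8125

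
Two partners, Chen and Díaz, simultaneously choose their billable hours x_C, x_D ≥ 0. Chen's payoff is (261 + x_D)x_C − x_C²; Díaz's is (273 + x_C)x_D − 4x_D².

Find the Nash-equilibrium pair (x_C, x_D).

Expanding Chen's payoff: 261x_C + x_Dx_C − x_C².
∂π/∂x_C = 261 + x_D − 2x_C = 0, so x_C = 130.5 + 0.5x_D.
Likewise for Díaz: x_D = 34.125 + 0.125x_C.
Plugging x_D into Chen's best response: x_C = 130.5 + 0.5(34.125 + 0.125x_C) ⇒ 0.9375x_C = 147.5625, so x_C = 157.4.
Then x_D = 34.125 + 0.125·157.4 = 53.8.

157.4, 53.8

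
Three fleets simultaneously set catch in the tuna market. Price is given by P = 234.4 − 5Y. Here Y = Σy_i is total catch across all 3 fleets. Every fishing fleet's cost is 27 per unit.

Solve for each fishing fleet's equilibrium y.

10.37

A representative fishing fleet's profit is π_i = y_i(234.4 − 5Y) − 27y_i, with Y = y_i + Σ_{j≠i} y_j.
First-order condition: 207.4 − 10y_i − 5Σ_{j≠i} y_j = 0.
In a symmetric equilibrium every fishing fleet chooses the same y, so Σ_{j≠i} y_j = 2y. The condition becomes 207.4 − 20y = 0, giving y = 207.4/20 = 10.37.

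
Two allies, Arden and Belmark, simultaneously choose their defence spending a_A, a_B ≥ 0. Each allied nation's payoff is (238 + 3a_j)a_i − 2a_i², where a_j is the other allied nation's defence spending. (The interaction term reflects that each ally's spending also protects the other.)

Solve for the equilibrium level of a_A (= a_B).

Arden's payoff is (238 + 3a_B)a_A − 2a_A².
∂π/∂a_A = 238 + 3a_B − 4a_A = 0, so a_A = 59.5 + 0.75a_B.
The game is symmetric, so in equilibrium a_B = a_A: the reaction function gives 0.25a_A = 59.5, hence a_A = 238.

238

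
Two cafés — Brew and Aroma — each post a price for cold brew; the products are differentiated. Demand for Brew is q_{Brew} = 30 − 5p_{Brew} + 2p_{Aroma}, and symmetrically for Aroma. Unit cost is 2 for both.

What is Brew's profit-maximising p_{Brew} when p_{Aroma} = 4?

Brew's profit: π = (p_{Brew} − 2)(30 − 5p_{Brew} + 2p_{Aroma}).
∂π/∂p_{Brew} = 40 − 10p_{Brew} + 2p_{Aroma} = 0 ⇒ p_{Brew} = 4 + 0.2p_{Aroma}.
At p_{Aroma} = 4: p_{Brew} = 4 + 0.2·4 = 4.8.

4.8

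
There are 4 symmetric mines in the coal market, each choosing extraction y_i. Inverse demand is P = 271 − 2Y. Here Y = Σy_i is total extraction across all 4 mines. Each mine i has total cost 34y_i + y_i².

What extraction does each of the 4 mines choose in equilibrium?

19.75

A representative mine's profit is π_i = y_i(271 − 2Y) − 34y_i − y_i², with Y = y_i + Σ_{j≠i} y_j.
First-order condition: 237 − 6y_i − 2Σ_{j≠i} y_j = 0.
With identical mines, set every y_j = y: then 237 − 6y − 6y = 0, i.e. y = 237/12 = 19.75.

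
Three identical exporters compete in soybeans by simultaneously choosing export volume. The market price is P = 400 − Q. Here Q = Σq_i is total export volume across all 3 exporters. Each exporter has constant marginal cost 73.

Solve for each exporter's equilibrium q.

A representative exporter's profit is π_i = q_i(400 − Q) − 73q_i, with Q = q_i + Σ_{j≠i} q_j.
First-order condition: 327 − 2q_i − Σ_{j≠i} q_j = 0.
With identical exporters, set every q_j = q: then 327 − 2q − 2q = 0, i.e. q = 327/4 = 81.75.

81.75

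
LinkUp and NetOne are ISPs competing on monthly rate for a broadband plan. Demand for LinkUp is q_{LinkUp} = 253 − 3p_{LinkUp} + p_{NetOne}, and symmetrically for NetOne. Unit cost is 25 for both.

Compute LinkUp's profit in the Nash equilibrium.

LinkUp's profit: π = (p_{LinkUp} − 25)(253 − 3p_{LinkUp} + p_{NetOne}).
∂π/∂p_{LinkUp} = 328 − 6p_{LinkUp} + p_{NetOne} = 0 ⇒ p_{LinkUp} = 164/3 + (1/6)p_{NetOne}.
Setting p_{LinkUp} = p_{NetOne} in the reaction function: p_{LinkUp} = 164/3 + (1/6)p_{LinkUp}, so p_{LinkUp} = (164/3) / (5/6) = 65.6.
q_{LinkUp} = 253 − 3·65.6 + 65.6 = 121.8.
Profit = (65.6 − 25)·121.8 = 4945.08.

4945.08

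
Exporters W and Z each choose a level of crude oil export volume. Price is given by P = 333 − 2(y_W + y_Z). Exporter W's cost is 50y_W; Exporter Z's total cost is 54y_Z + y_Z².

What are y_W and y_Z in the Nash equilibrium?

Exporter W's profit: π = y_W(333 − 2(y_W + y_Z)) − 50y_W.
∂π/∂y_W = 283 − 4y_W − 2y_Z = 0, so y_W = 70.75 − 0.5y_Z.
For Z: ∂π/∂y_Z = 279 − 6y_Z − 2y_W = 0 ⇒ y_Z = 46.5 − (1/3)y_W.
Solving the two reaction functions simultaneously: (1 − (−0.5)(−1/3))y_W = 70.75 − 0.5·46.5, so (5/6)y_W = 47.5 and y_W = 57.
Then y_Z = 46.5 − (1/3)·57 = 27.5.

57, 27.5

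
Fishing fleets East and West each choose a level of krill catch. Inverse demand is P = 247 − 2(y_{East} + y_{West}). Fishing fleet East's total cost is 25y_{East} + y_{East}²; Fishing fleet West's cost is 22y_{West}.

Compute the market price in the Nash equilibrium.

Fishing fleet East's profit: π = y_{East}(247 − 2(y_{East} + y_{West})) − 25y_{East} − y_{East}².
∂π/∂y_{East} = 222 − 6y_{East} − 2y_{West} = 0, so y_{East} = 37 − (1/3)y_{West}.
For West: ∂π/∂y_{West} = 225 − 4y_{West} − 2y_{East} = 0 ⇒ y_{West} = 56.25 − 0.5y_{East}.
Substituting the second reaction function into the first: y_{East} = 37 − (1/3)(56.25 − 0.5y_{East}), which gives (5/6)y_{East} = 18.25 ⇒ y_{East} = 21.9.
Then y_{West} = 56.25 − 0.5·21.9 = 45.3.
Equilibrium price: P = 247 − 2·67.2 = 112.6.

112.6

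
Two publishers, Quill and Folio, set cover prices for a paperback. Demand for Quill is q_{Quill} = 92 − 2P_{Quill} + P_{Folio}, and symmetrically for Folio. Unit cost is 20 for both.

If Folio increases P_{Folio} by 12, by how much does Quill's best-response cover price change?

Quill's profit: π = (P_{Quill} − 20)(92 − 2P_{Quill} + P_{Folio}).
∂π/∂P_{Quill} = 132 − 4P_{Quill} + P_{Folio} = 0 ⇒ P_{Quill} = 33 + 0.25P_{Folio}.
The reaction-function slope is 0.25, so a 12-unit rise in P_{Folio} moves P_{Quill} by 0.25 × 12 = 3. Quill's best response rises — the actions are strategic complements.

3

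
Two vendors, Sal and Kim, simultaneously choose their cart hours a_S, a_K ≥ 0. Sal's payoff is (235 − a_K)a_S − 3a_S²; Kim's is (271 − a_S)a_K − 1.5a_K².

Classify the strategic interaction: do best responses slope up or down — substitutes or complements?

strategic substitutes

Expanding Sal's payoff: 235a_S − a_Ka_S − 3a_S².
∂π/∂a_S = 235 − a_K − 6a_S = 0, so a_S = 235/6 − (1/6)a_K.
The best-response slope da_S/da_K = −1/6 < 0: the reaction function is downward-sloping, so the choices are strategic substitutes.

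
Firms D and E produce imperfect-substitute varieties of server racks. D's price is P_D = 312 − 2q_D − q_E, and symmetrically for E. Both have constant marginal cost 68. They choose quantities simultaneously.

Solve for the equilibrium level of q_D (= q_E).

Firm D's profit: π = q_D(312 − 2q_D − q_E) − 68q_D.
∂π/∂q_D = 244 − 4q_D − q_E = 0 ⇒ q_D = 61 − 0.25q_E.
Setting q_D = q_E in the reaction function: q_D = 61 − 0.25q_D, so q_D = 61 / 1.25 = 48.8.

48.8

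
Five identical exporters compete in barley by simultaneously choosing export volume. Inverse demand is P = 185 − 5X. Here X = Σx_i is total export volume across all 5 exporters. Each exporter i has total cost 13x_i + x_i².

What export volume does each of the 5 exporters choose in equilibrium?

5.375

A representative exporter's profit is π_i = x_i(185 − 5X) − 13x_i − x_i², with X = x_i + Σ_{j≠i} x_j.
First-order condition: 172 − 12x_i − 5Σ_{j≠i} x_j = 0.
With identical exporters, set every x_j = x: then 172 − 12x − 20x = 0, i.e. x = 172/32 = 5.375.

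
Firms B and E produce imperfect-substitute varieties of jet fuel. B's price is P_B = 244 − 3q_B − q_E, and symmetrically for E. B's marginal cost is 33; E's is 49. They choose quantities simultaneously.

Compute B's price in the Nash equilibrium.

Firm B's profit: π = q_B(244 − 3q_B − q_E) − 33q_B.
∂π/∂q_B = 211 − 6q_B − q_E = 0 ⇒ q_B = 211/6 − (1/6)q_E.
Similarly q_E = 32.5 − (1/6)q_B.
Substituting the second reaction function into the first: q_B = 211/6 − (1/6)(32.5 − (1/6)q_B), which gives (35/36)q_B = 29.75 ⇒ q_B = 30.6.
Then q_E = 32.5 − (1/6)·30.6 = 27.4.
P_B = 244 − 3·30.6 − 27.4 = 124.8.

124.8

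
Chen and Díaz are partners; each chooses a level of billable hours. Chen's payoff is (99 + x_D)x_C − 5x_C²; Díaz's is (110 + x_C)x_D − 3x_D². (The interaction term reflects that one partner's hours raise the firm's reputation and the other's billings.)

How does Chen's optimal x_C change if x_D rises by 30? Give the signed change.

Expanding Chen's payoff: 99x_C + x_Dx_C − 5x_C².
∂π/∂x_C = 99 + x_D − 10x_C = 0, so x_C = 9.9 + 0.1x_D.
The reaction-function slope is 0.1, so a 30-unit rise in x_D moves x_C by 0.1 × 30 = 3. Chen's best response rises — the actions are strategic complements.

3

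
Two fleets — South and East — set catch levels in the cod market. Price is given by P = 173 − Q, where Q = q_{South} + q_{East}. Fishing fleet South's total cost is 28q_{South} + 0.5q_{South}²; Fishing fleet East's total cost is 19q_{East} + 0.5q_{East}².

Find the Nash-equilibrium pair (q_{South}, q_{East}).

Fishing fleet South's profit: π = q_{South}(173 − (q_{South} + q_{East})) − 28q_{South} − 0.5q_{South}².
∂π/∂q_{South} = 145 − 3q_{South} − q_{East} = 0, so q_{South} = 145/3 − (1/3)q_{East}.
By the same steps for East: q_{East} = 154/3 − (1/3)q_{South}.
Substituting the second reaction function into the first: q_{South} = 145/3 − (1/3)(154/3 − (1/3)q_{South}), which gives (8/9)q_{South} = 281/9 ⇒ q_{South} = 35.125.
Then q_{East} = 154/3 − (1/3)·35.125 = 39.625.

35.125, 39.625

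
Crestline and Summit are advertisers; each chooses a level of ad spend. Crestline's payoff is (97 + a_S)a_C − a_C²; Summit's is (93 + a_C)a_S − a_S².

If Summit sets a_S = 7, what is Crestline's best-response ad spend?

52

Expanding Crestline's payoff: 97a_C + a_Sa_C − a_C².
∂π/∂a_C = 97 + a_S − 2a_C = 0, so a_C = 48.5 + 0.5a_S.
At a_S = 7: a_C = 48.5 + 0.5·7 = 52.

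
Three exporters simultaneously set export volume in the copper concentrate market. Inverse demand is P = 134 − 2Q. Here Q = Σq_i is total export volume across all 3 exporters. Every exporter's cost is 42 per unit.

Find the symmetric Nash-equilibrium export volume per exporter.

11.5

A representative exporter's profit is π_i = q_i(134 − 2Q) − 42q_i, with Q = q_i + Σ_{j≠i} q_j.
First-order condition: 92 − 4q_i − 2Σ_{j≠i} q_j = 0.
Imposing symmetry (q_j = q for all j) turns Σ_{j≠i} q_j into 2q, so 92 = 8q and q = 11.5.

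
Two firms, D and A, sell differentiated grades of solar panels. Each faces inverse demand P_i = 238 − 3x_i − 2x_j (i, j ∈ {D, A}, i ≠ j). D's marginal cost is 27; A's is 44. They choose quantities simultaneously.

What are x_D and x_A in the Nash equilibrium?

Firm D's profit: π = x_D(238 − 3x_D − 2x_A) − 27x_D.
∂π/∂x_D = 211 − 6x_D − 2x_A = 0 ⇒ x_D = 211/6 − (1/3)x_A.
Similarly x_A = 97/3 − (1/3)x_D.
Substituting the second reaction function into the first: x_D = 211/6 − (1/3)(97/3 − (1/3)x_D), which gives (8/9)x_D = 439/18 ⇒ x_D = 27.4375.
Then x_A = 97/3 − (1/3)·27.4375 = 23.1875.

27.4375, 23.1875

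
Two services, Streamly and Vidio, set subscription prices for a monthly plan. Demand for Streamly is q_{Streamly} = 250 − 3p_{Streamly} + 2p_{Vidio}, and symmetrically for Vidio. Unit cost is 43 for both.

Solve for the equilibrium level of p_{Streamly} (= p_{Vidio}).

94.75

Streamly's profit: π = (p_{Streamly} − 43)(250 − 3p_{Streamly} + 2p_{Vidio}).
∂π/∂p_{Streamly} = 379 − 6p_{Streamly} + 2p_{Vidio} = 0 ⇒ p_{Streamly} = 379/6 + (1/3)p_{Vidio}.
Setting p_{Streamly} = p_{Vidio} in the reaction function: p_{Streamly} = 379/6 + (1/3)p_{Streamly}, so p_{Streamly} = (379/6) / (2/3) = 94.75.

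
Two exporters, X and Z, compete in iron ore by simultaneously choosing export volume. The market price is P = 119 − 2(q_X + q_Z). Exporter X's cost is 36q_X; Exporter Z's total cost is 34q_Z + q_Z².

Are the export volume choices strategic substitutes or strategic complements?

strategic substitutes

Exporter X's profit: π = q_X(119 − 2(q_X + q_Z)) − 36q_X.
∂π/∂q_X = 83 − 4q_X − 2q_Z = 0, so q_X = 20.75 − 0.5q_Z.
The best-response slope dq_X/dq_Z = −0.5 < 0: the reaction function is downward-sloping, so the choices are strategic substitutes.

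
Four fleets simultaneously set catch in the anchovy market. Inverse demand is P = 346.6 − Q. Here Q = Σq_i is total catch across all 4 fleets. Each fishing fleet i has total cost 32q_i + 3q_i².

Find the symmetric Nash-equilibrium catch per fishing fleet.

28.6

A representative fishing fleet's profit is π_i = q_i(346.6 − Q) − 32q_i − 3q_i², with Q = q_i + Σ_{j≠i} q_j.
First-order condition: 314.6 − 8q_i − Σ_{j≠i} q_j = 0.
Imposing symmetry (q_j = q for all j) turns Σ_{j≠i} q_j into 3q, so 314.6 = 11q and q = 28.6.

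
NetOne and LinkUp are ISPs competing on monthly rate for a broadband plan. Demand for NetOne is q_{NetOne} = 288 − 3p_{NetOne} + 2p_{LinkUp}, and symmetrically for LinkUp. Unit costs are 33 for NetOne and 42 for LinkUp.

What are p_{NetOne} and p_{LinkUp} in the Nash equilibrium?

NetOne's profit: π = (p_{NetOne} − 33)(288 − 3p_{NetOne} + 2p_{LinkUp}).
∂π/∂p_{NetOne} = 387 − 6p_{NetOne} + 2p_{LinkUp} = 0 ⇒ p_{NetOne} = 64.5 + (1/3)p_{LinkUp}.
Similarly p_{LinkUp} = 69 + (1/3)p_{NetOne}.
Plugging p_{LinkUp} into NetOne's best response: p_{NetOne} = 64.5 + (1/3)(69 + (1/3)p_{NetOne}) ⇒ (8/9)p_{NetOne} = 87.5, so p_{NetOne} = 98.4375.
Then p_{LinkUp} = 69 + (1/3)·98.4375 = 101.8125.

98.4375, 101.8125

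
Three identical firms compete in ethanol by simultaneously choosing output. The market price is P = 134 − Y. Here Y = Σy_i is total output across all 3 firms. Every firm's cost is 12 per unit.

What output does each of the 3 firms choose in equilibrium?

A representative firm's profit is π_i = y_i(134 − Y) − 12y_i, with Y = y_i + Σ_{j≠i} y_j.
First-order condition: 122 − 2y_i − Σ_{j≠i} y_j = 0.
With identical firms, set every y_j = y: then 122 − 2y − 2y = 0, i.e. y = 122/4 = 30.5.

30.5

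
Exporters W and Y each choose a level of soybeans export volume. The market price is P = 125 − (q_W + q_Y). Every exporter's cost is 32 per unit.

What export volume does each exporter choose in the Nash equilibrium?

Exporter W's profit: π = q_W(125 − (q_W + q_Y)) − 32q_W.
∂π/∂q_W = 93 − 2q_W − q_Y = 0, so q_W = 46.5 − 0.5q_Y.
Setting q_W = q_Y in the reaction function: q_W = 46.5 − 0.5q_W, so q_W = 46.5 / 1.5 = 31.

31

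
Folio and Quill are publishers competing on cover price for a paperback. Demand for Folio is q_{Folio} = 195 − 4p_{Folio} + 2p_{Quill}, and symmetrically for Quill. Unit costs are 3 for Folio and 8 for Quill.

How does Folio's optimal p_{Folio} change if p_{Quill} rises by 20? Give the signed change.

Folio's profit: π = (p_{Folio} − 3)(195 − 4p_{Folio} + 2p_{Quill}).
∂π/∂p_{Folio} = 207 − 8p_{Folio} + 2p_{Quill} = 0 ⇒ p_{Folio} = 25.875 + 0.25p_{Quill}.
The reaction-function slope is 0.25, so a 20-unit rise in p_{Quill} moves p_{Folio} by 0.25 × 20 = 5. Folio's best response rises — the actions are strategic complements.

5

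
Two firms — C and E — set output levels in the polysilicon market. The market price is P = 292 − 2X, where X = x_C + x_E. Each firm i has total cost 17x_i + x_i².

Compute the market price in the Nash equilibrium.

Firm C's profit: π = x_C(292 − 2(x_C + x_E)) − 17x_C − x_C².
∂π/∂x_C = 275 − 6x_C − 2x_E = 0, so x_C = 275/6 − (1/3)x_E.
Setting x_C = x_E in the reaction function: x_C = 275/6 − (1/3)x_C, so x_C = (275/6) / (4/3) = 34.375.
Equilibrium price: P = 292 − 2·68.75 = 154.5.

154.5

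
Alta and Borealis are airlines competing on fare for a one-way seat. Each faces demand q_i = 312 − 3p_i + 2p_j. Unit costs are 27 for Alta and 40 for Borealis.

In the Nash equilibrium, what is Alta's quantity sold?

Alta's profit: π = (p_{Alta} − 27)(312 − 3p_{Alta} + 2p_{Borealis}).
∂π/∂p_{Alta} = 393 − 6p_{Alta} + 2p_{Borealis} = 0 ⇒ p_{Alta} = 65.5 + (1/3)p_{Borealis}.
Similarly p_{Borealis} = 72 + (1/3)p_{Alta}.
Substituting the second reaction function into the first: p_{Alta} = 65.5 + (1/3)(72 + (1/3)p_{Alta}), which gives (8/9)p_{Alta} = 89.5 ⇒ p_{Alta} = 100.6875.
Then p_{Borealis} = 72 + (1/3)·100.6875 = 105.5625.
q_{Alta} = 312 − 3·100.6875 + 2·105.5625 = 221.0625.

221.0625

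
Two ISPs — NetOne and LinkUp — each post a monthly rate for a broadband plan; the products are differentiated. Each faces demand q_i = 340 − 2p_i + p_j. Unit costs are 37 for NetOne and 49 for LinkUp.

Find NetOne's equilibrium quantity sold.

NetOne's profit: π = (p_{NetOne} − 37)(340 − 2p_{NetOne} + p_{LinkUp}).
∂π/∂p_{NetOne} = 414 − 4p_{NetOne} + p_{LinkUp} = 0 ⇒ p_{NetOne} = 103.5 + 0.25p_{LinkUp}.
Similarly p_{LinkUp} = 109.5 + 0.25p_{NetOne}.
Solving the two reaction functions simultaneously: (1 − (0.25)(0.25))p_{NetOne} = 103.5 + 0.25·109.5, so 0.9375p_{NetOne} = 130.875 and p_{NetOne} = 139.6.
Then p_{LinkUp} = 109.5 + 0.25·139.6 = 144.4.
q_{NetOne} = 340 − 2·139.6 + 144.4 = 205.2.

205.2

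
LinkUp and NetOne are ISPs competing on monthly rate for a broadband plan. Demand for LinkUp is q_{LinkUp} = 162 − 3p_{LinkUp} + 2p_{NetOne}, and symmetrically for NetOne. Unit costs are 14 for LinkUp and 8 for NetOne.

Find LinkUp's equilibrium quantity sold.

LinkUp's profit: π = (p_{LinkUp} − 14)(162 − 3p_{LinkUp} + 2p_{NetOne}).
∂π/∂p_{LinkUp} = 204 − 6p_{LinkUp} + 2p_{NetOne} = 0 ⇒ p_{LinkUp} = 34 + (1/3)p_{NetOne}.
Similarly p_{NetOne} = 31 + (1/3)p_{LinkUp}.
Plugging p_{NetOne} into LinkUp's best response: p_{LinkUp} = 34 + (1/3)(31 + (1/3)p_{LinkUp}) ⇒ (8/9)p_{LinkUp} = 133/3, so p_{LinkUp} = 49.875.
Then p_{NetOne} = 31 + (1/3)·49.875 = 47.625.
q_{LinkUp} = 162 − 3·49.875 + 2·47.625 = 107.625.

107.625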